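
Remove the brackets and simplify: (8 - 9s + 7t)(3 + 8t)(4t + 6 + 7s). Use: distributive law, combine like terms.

(8 - 9s + 7t)(3 + 8t)(4t + 6 + 7s)
= (24 + 64t - 27s - 72st + 21t + 56t^2)(4t + 6 + 7s)    [distributive law]
= (24 + 85t - 27s - 72st + 56t^2)(4t + 6 + 7s)    [combine like terms]
= 96t + 144 + 168s + 340t^2 + 510t + 595st - 108st - 162s - 189s^2 - 288st^2 - 432st - 504s^2t + 224t^3 + 336t^2 + 392st^2    [distributive law]
= 606t + 144 + 6s + 676t^2 + 55st - 189s^2 + 104st^2 - 504s^2t + 224t^3    [combine like terms]

606t + 144 + 6s + 676t^2 + 55st - 189s^2 + 104st^2 - 504s^2t + 224t^3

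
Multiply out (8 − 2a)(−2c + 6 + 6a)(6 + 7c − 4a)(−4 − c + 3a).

−1248c + 208c^2 − 664ac + 112c^3 − 788ac^2 + 1636a^2c − 1152 + 768a + 936a^2 − 840a^3 − 28ac^3 + 184a^2c^2 − 348a^3c + 144a^4

(8 − 2a)(−2c + 6 + 6a)(6 + 7c − 4a)(−4 − c + 3a)
= (−16c + 48 + 48a + 4ac − 12a − 12a^2)(6 + 7c − 4a)(−4 − c + 3a)    [distributive law]
= (−16c + 48 + 36a + 4ac − 12a^2)(6 + 7c − 4a)(−4 − c + 3a)    [combine like terms]
= (−96c − 112c^2 + 64ac + 288 + 336c − 192a + 216a + 252ac − 144a^2 + 24ac + 28ac^2 − 16a^2c − 72a^2 − 84a^2c + 48a^3)(−4 − c + 3a)    [distributive law]
= (240c − 112c^2 + 340ac + 288 + 24a − 216a^2 + 28ac^2 − 100a^2c + 48a^3)(−4 − c + 3a)    [combine like terms]
= −960c − 240c^2 + 720ac + 448c^2 + 112c^3 − 336ac^2 − 1360ac − 340ac^2 + 1020a^2c − 1152 − 288c + 864a − 96a − 24ac + 72a^2 + 864a^2 + 216a^2c − 648a^3 − 112ac^2 − 28ac^3 + 84a^2c^2 + 400a^2c + 100a^2c^2 − 300a^3c − 192a^3 − 48a^3c + 144a^4    [distributive law]
= −1248c + 208c^2 − 664ac + 112c^3 − 788ac^2 + 1636a^2c − 1152 + 768a + 936a^2 − 840a^3 − 28ac^3 + 184a^2c^2 − 348a^3c + 144a^4    [combine like terms]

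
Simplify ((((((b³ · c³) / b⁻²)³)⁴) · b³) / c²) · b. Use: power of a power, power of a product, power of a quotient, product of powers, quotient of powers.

b⁶⁴·c³⁴

((((((b³ · c³) / b⁻²)³)⁴) · b³) / c²) · b
= (((((b³ · c³) / b⁻²)¹²) · b³) / c²) · b    [power of a power]
= (((((b³ · c³)¹²) / ((b⁻²)¹²)) · b³) / c²) · b    [power of a quotient]
= ((((((b³)¹²) · ((c³)¹²)) / ((b⁻²)¹²)) · b³) / c²) · b    [power of a product]
= ((((b³⁶ · ((c³)¹²)) / ((b⁻²)¹²)) · b³) / c²) · b    [power of a power]
= ((((b³⁶ · c³⁶) / ((b⁻²)¹²)) · b³) / c²) · b    [power of a power]
= ((((b³⁶ · c³⁶) / b⁻²⁴) · b³) / c²) · b    [power of a power]
= b⁶⁴·c³⁴    [quotient of powers; product of powers]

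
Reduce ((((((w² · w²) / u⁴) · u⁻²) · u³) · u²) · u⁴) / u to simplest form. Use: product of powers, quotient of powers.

((((((w² · w²) / u⁴) · u⁻²) · u³) · u²) · u⁴) / u
= (((((w⁴ / u⁴) · u⁻²) · u³) · u²) · u⁴) / u    [product of powers]
= u²w⁴    [quotient of powers; product of powers]

u²w⁴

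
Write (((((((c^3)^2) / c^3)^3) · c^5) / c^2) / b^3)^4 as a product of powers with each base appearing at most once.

(((((((c^3)^2) / c^3)^3) · c^5) / c^2) / b^3)^4
= (((((((c^3)^2) / c^3)^3) · c^5) / c^2)^4) / ((b^3)^4)    [power of a quotient]
= (((((((c^3)^2) / c^3)^3) · c^5)^4) / ((c^2)^4)) / ((b^3)^4)    [power of a quotient]
= (((((((c^3)^2) / c^3)^3)^4) · ((c^5)^4)) / ((c^2)^4)) / ((b^3)^4)    [power of a product]
= ((((((c^3)^2) / c^3)^12) · ((c^5)^4)) / ((c^2)^4)) / ((b^3)^4)    [power of a power]
= ((((((c^3)^2)^12) / ((c^3)^12)) · ((c^5)^4)) / ((c^2)^4)) / ((b^3)^4)    [power of a quotient]
= (((((c^3)^24) / ((c^3)^12)) · ((c^5)^4)) / ((c^2)^4)) / ((b^3)^4)    [power of a power]
= (((c^72 / ((c^3)^12)) · ((c^5)^4)) / ((c^2)^4)) / ((b^3)^4)    [power of a power]
= (((c^72 / c^36) · ((c^5)^4)) / ((c^2)^4)) / ((b^3)^4)    [power of a power]
= ((c^36 · ((c^5)^4)) / ((c^2)^4)) / ((b^3)^4)    [quotient of powers]
= ((c^36 · c^20) / ((c^2)^4)) / ((b^3)^4)    [power of a power]
= (c^56 / ((c^2)^4)) / ((b^3)^4)    [product of powers]
= (c^56 / c^8) / ((b^3)^4)    [power of a power]
= c^48 / ((b^3)^4)    [quotient of powers]
= c^48 / b^12    [power of a power]
= b^(-12)c^48    [quotient of powers]

b^(-12)c^48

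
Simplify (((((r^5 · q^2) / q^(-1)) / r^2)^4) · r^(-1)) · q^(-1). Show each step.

(((((r^5 · q^2) / q^(-1)) / r^2)^4) · r^(-1)) · q^(-1)
= (((((r^5 · q^2) / q^(-1))^4) / ((r^2)^4)) · r^(-1)) · q^(-1)    [power of a quotient]
= (((((r^5 · q^2)^4) / ((q^(-1))^4)) / ((r^2)^4)) · r^(-1)) · q^(-1)    [power of a quotient]
= ((((((r^5)^4) · ((q^2)^4)) / ((q^(-1))^4)) / ((r^2)^4)) · r^(-1)) · q^(-1)    [power of a product]
= ((((r^20 · ((q^2)^4)) / ((q^(-1))^4)) / ((r^2)^4)) · r^(-1)) · q^(-1)    [power of a power]
= ((((r^20 · q^8) / ((q^(-1))^4)) / ((r^2)^4)) · r^(-1)) · q^(-1)    [power of a power]
= ((((r^20 · q^8) / q^(-4)) / ((r^2)^4)) · r^(-1)) · q^(-1)    [power of a power]
= ((((r^20 · q^8) / q^(-4)) / r^8) · r^(-1)) · q^(-1)    [power of a power]
= q^11·r^11    [quotient of powers; product of powers]

q^11·r^11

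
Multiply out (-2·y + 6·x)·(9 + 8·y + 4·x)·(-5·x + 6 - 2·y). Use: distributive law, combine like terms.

222·x·y - 108·y - 60·y^2 + 32·y^3 - 248·x^2·y - 126·x^2 + 324·x - 120·x^3

(-2·y + 6·x)·(9 + 8·y + 4·x)·(-5·x + 6 - 2·y)
= (-18·y - 16·y^2 - 8·x·y + 54·x + 48·x·y + 24·x^2)·(-5·x + 6 - 2·y)    [distributive law]
= (-18·y - 16·y^2 + 40·x·y + 54·x + 24·x^2)·(-5·x + 6 - 2·y)    [combine like terms]
= 90·x·y - 108·y + 36·y^2 + 80·x·y^2 - 96·y^2 + 32·y^3 - 200·x^2·y + 240·x·y - 80·x·y^2 - 270·x^2 + 324·x - 108·x·y - 120·x^3 + 144·x^2 - 48·x^2·y    [distributive law]
= 222·x·y - 108·y - 60·y^2 + 32·y^3 - 248·x^2·y - 126·x^2 + 324·x - 120·x^3    [combine like terms]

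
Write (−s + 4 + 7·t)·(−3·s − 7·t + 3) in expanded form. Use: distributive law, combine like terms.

3·s^2 − 14·s·t − 15·s − 7·t + 12 − 49·t^2

(−s + 4 + 7·t)·(−3·s − 7·t + 3)
= 3·s^2 + 7·s·t − 3·s − 12·s − 28·t + 12 − 21·s·t − 49·t^2 + 21·t    [distributive law]
= 3·s^2 − 14·s·t − 15·s − 7·t + 12 − 49·t^2    [combine like terms]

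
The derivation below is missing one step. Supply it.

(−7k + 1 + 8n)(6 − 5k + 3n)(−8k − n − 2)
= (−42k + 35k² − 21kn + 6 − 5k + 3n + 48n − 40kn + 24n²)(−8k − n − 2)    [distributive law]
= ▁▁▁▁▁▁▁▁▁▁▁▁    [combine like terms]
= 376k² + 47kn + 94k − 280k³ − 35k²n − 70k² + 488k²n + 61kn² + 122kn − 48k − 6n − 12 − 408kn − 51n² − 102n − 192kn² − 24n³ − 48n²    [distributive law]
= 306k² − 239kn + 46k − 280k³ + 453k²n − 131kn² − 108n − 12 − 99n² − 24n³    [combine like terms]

After combine like terms, the bracketed line is:

(−47k + 35k² − 61kn + 6 + 51n + 24n²)(−8k − n − 2)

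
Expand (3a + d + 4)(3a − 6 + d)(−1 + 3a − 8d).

(3a + d + 4)(3a − 6 + d)(−1 + 3a − 8d)
= (9a² − 18a + 3ad + 3ad − 6d + d² + 12a − 24 + 4d)(−1 + 3a − 8d)    [distributive law]
= (9a² − 6a + 6ad − 2d + d² − 24)(−1 + 3a − 8d)    [combine like terms]
= −9a² + 27a³ − 72a²d + 6a − 18a² + 48ad − 6ad + 18a²d − 48ad² + 2d − 6ad + 16d² − d² + 3ad² − 8d³ + 24 − 72a + 192d    [distributive law]
= −27a² + 27a³ − 54a²d − 66a + 36ad − 45ad² + 194d + 15d² − 8d³ + 24    [combine like terms]

−27a² + 27a³ − 54a²d − 66a + 36ad − 45ad² + 194d + 15d² − 8d³ + 24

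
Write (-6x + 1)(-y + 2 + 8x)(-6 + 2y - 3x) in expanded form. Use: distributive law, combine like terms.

(-6x + 1)(-y + 2 + 8x)(-6 + 2y - 3x)
= (6xy - 12x - 48x² - y + 2 + 8x)(-6 + 2y - 3x)    [distributive law]
= (6xy - 4x - 48x² - y + 2)(-6 + 2y - 3x)    [combine like terms]
= -36xy + 12xy² - 18x²y + 24x - 8xy + 12x² + 288x² - 96x²y + 144x³ + 6y - 2y² + 3xy - 12 + 4y - 6x    [distributive law]
= -41xy + 12xy² - 114x²y + 18x + 300x² + 144x³ + 10y - 2y² - 12    [combine like terms]

-41xy + 12xy² - 114x²y + 18x + 300x² + 144x³ + 10y - 2y² - 12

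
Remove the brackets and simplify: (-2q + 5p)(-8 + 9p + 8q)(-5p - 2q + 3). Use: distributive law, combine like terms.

66pq - 80q^2 + 48q - 200p^2q + 36pq^2 + 32q^3 + 335p^2 - 120p - 225p^3

(-2q + 5p)(-8 + 9p + 8q)(-5p - 2q + 3)
= (16q - 18pq - 16q^2 - 40p + 45p^2 + 40pq)(-5p - 2q + 3)    [distributive law]
= (16q + 22pq - 16q^2 - 40p + 45p^2)(-5p - 2q + 3)    [combine like terms]
= -80pq - 32q^2 + 48q - 110p^2q - 44pq^2 + 66pq + 80pq^2 + 32q^3 - 48q^2 + 200p^2 + 80pq - 120p - 225p^3 - 90p^2q + 135p^2    [distributive law]
= 66pq - 80q^2 + 48q - 200p^2q + 36pq^2 + 32q^3 + 335p^2 - 120p - 225p^3    [combine like terms]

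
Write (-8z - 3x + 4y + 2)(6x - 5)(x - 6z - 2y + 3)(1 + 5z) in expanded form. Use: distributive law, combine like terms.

(-8z - 3x + 4y + 2)(6x - 5)(x - 6z - 2y + 3)(1 + 5z)
= (-48xz + 40z - 18x^2 + 15x + 24xy - 20y + 12x - 10)(x - 6z - 2y + 3)(1 + 5z)    [distributive law]
= (-48xz + 40z - 18x^2 + 27x + 24xy - 20y - 10)(x - 6z - 2y + 3)(1 + 5z)    [combine like terms]
= (-48x^2z + 288xz^2 + 96xyz - 144xz + 40xz - 240z^2 - 80yz + 120z - 18x^3 + 108x^2z + 36x^2y - 54x^2 + 27x^2 - 162xz - 54xy + 81x + 24x^2y - 144xyz - 48xy^2 + 72xy - 20xy + 120yz + 40y^2 - 60y - 10x + 60z + 20y - 30)(1 + 5z)    [distributive law]
= (60x^2z + 288xz^2 - 48xyz - 266xz - 240z^2 + 40yz + 180z - 18x^3 + 60x^2y - 27x^2 - 2xy + 71x - 48xy^2 + 40y^2 - 40y - 30)(1 + 5z)    [combine like terms]
= 60x^2z + 300x^2z^2 + 288xz^2 + 1440xz^3 - 48xyz - 240xyz^2 - 266xz - 1330xz^2 - 240z^2 - 1200z^3 + 40yz + 200yz^2 + 180z + 900z^2 - 18x^3 - 90x^3z + 60x^2y + 300x^2yz - 27x^2 - 135x^2z - 2xy - 10xyz + 71x + 355xz - 48xy^2 - 240xy^2z + 40y^2 + 200y^2z - 40y - 200yz - 30 - 150z    [distributive law]
= -75x^2z + 300x^2z^2 - 1042xz^2 + 1440xz^3 - 58xyz - 240xyz^2 + 89xz + 660z^2 - 1200z^3 - 160yz + 200yz^2 + 30z - 18x^3 - 90x^3z + 60x^2y + 300x^2yz - 27x^2 - 2xy + 71x - 48xy^2 - 240xy^2z + 40y^2 + 200y^2z - 40y - 30    [combine like terms]

-75x^2z + 300x^2z^2 - 1042xz^2 + 1440xz^3 - 58xyz - 240xyz^2 + 89xz + 660z^2 - 1200z^3 - 160yz + 200yz^2 + 30z - 18x^3 - 90x^3z + 60x^2y + 300x^2yz - 27x^2 - 2xy + 71x - 48xy^2 - 240xy^2z + 40y^2 + 200y^2z - 40y - 30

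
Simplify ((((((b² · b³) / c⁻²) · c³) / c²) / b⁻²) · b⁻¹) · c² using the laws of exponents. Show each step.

b⁶c⁵

((((((b² · b³) / c⁻²) · c³) / c²) / b⁻²) · b⁻¹) · c²
= (((((b⁵ / c⁻²) · c³) / c²) / b⁻²) · b⁻¹) · c²    [product of powers]
= b⁶c⁵    [quotient of powers; product of powers]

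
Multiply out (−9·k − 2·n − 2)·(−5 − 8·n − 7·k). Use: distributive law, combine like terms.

(−9·k − 2·n − 2)·(−5 − 8·n − 7·k)
= 45·k + 72·k·n + 63·k^2 + 10·n + 16·n^2 + 14·k·n + 10 + 16·n + 14·k    [distributive law]
= 59·k + 86·k·n + 63·k^2 + 26·n + 16·n^2 + 10    [combine like terms]

59·k + 86·k·n + 63·k^2 + 26·n + 16·n^2 + 10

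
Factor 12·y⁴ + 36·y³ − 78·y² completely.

12·y⁴ + 36·y³ − 78·y²
= 6(2·y⁴ + 6·y³ − 13·y²)    [factor out 6]
= 6·y²(2·y² + 6·y − 13)    [factor out y²]

6·y²(2·y² + 6·y − 13)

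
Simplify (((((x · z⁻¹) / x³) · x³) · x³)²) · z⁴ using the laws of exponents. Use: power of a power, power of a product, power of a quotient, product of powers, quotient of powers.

x⁸z²

(((((x · z⁻¹) / x³) · x³) · x³)²) · z⁴
= (((((x · z⁻¹) / x³) · x³)²) · ((x³)²)) · z⁴    [power of a product]
= (((((x · z⁻¹) / x³)²) · ((x³)²)) · ((x³)²)) · z⁴    [power of a product]
= (((((x · z⁻¹)²) / ((x³)²)) · ((x³)²)) · ((x³)²)) · z⁴    [power of a quotient]
= (((((x²) · ((z⁻¹)²)) / ((x³)²)) · ((x³)²)) · ((x³)²)) · z⁴    [power of a product]
= ((((x² · z⁻²) / ((x³)²)) · ((x³)²)) · ((x³)²)) · z⁴    [power of a power]
= ((((x² · z⁻²) / x⁶) · ((x³)²)) · ((x³)²)) · z⁴    [power of a power]
= ((((x² · z⁻²) / x⁶) · x⁶) · ((x³)²)) · z⁴    [power of a power]
= ((((x² · z⁻²) / x⁶) · x⁶) · x⁶) · z⁴    [power of a power]
= x⁸z²    [quotient of powers; product of powers]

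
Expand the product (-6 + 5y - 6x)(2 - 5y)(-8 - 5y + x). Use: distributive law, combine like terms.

(-6 + 5y - 6x)(2 - 5y)(-8 - 5y + x)
= (-12 + 30y + 10y - 25y² - 12x + 30xy)(-8 - 5y + x)    [distributive law]
= (-12 + 40y - 25y² - 12x + 30xy)(-8 - 5y + x)    [combine like terms]
= 96 + 60y - 12x - 320y - 200y² + 40xy + 200y² + 125y³ - 25xy² + 96x + 60xy - 12x² - 240xy - 150xy² + 30x²y    [distributive law]
= 96 - 260y + 84x - 140xy + 125y³ - 175xy² - 12x² + 30x²y    [combine like terms]

96 - 260y + 84x - 140xy + 125y³ - 175xy² - 12x² + 30x²y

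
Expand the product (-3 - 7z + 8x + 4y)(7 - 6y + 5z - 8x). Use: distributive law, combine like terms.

-21 + 46y - 64z + 80x + 62yz - 35z^2 + 96xz - 80xy - 64x^2 - 24y^2

(-3 - 7z + 8x + 4y)(7 - 6y + 5z - 8x)
= -21 + 18y - 15z + 24x - 49z + 42yz - 35z^2 + 56xz + 56x - 48xy + 40xz - 64x^2 + 28y - 24y^2 + 20yz - 32xy    [distributive law]
= -21 + 46y - 64z + 80x + 62yz - 35z^2 + 96xz - 80xy - 64x^2 - 24y^2    [combine like terms]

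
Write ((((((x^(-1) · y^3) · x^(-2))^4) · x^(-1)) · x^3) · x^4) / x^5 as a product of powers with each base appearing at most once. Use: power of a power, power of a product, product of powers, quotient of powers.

x^(-11)y^12

((((((x^(-1) · y^3) · x^(-2))^4) · x^(-1)) · x^3) · x^4) / x^5
= ((((((x^(-1) · y^3)^4) · ((x^(-2))^4)) · x^(-1)) · x^3) · x^4) / x^5    [power of a product]
= (((((((x^(-1))^4) · ((y^3)^4)) · ((x^(-2))^4)) · x^(-1)) · x^3) · x^4) / x^5    [power of a product]
= (((((x^(-4) · ((y^3)^4)) · ((x^(-2))^4)) · x^(-1)) · x^3) · x^4) / x^5    [power of a power]
= (((((x^(-4) · y^12) · ((x^(-2))^4)) · x^(-1)) · x^3) · x^4) / x^5    [power of a power]
= (((((x^(-4) · y^12) · x^(-8)) · x^(-1)) · x^3) · x^4) / x^5    [power of a power]
= x^(-11)y^12    [quotient of powers; product of powers]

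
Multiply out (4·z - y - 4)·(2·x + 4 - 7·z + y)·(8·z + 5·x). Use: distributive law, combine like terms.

(4·z - y - 4)·(2·x + 4 - 7·z + y)·(8·z + 5·x)
= (8·x·z + 16·z - 28·z^2 + 4·y·z - 2·x·y - 4·y + 7·y·z - y^2 - 8·x - 16 + 28·z - 4·y)·(8·z + 5·x)    [distributive law]
= (8·x·z + 44·z - 28·z^2 + 11·y·z - 2·x·y - 8·y - y^2 - 8·x - 16)·(8·z + 5·x)    [combine like terms]
= 64·x·z^2 + 40·x^2·z + 352·z^2 + 220·x·z - 224·z^3 - 140·x·z^2 + 88·y·z^2 + 55·x·y·z - 16·x·y·z - 10·x^2·y - 64·y·z - 40·x·y - 8·y^2·z - 5·x·y^2 - 64·x·z - 40·x^2 - 128·z - 80·x    [distributive law]
= -76·x·z^2 + 40·x^2·z + 352·z^2 + 156·x·z - 224·z^3 + 88·y·z^2 + 39·x·y·z - 10·x^2·y - 64·y·z - 40·x·y - 8·y^2·z - 5·x·y^2 - 40·x^2 - 128·z - 80·x    [combine like terms]

-76·x·z^2 + 40·x^2·z + 352·z^2 + 156·x·z - 224·z^3 + 88·y·z^2 + 39·x·y·z - 10·x^2·y - 64·y·z - 40·x·y - 8·y^2·z - 5·x·y^2 - 40·x^2 - 128·z - 80·x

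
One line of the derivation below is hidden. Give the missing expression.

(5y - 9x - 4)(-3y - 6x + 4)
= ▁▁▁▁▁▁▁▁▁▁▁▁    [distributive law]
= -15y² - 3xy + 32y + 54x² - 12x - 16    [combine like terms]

By distributive law:

-15y² - 30xy + 20y + 27xy + 54x² - 36x + 12y + 24x - 16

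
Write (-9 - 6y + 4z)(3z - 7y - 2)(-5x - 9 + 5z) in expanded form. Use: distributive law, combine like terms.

(-9 - 6y + 4z)(3z - 7y - 2)(-5x - 9 + 5z)
= (-27z + 63y + 18 - 18yz + 42y^2 + 12y + 12z^2 - 28yz - 8z)(-5x - 9 + 5z)    [distributive law]
= (-35z + 75y + 18 - 46yz + 42y^2 + 12z^2)(-5x - 9 + 5z)    [combine like terms]
= 175xz + 315z - 175z^2 - 375xy - 675y + 375yz - 90x - 162 + 90z + 230xyz + 414yz - 230yz^2 - 210xy^2 - 378y^2 + 210y^2z - 60xz^2 - 108z^2 + 60z^3    [distributive law]
= 175xz + 405z - 283z^2 - 375xy - 675y + 789yz - 90x - 162 + 230xyz - 230yz^2 - 210xy^2 - 378y^2 + 210y^2z - 60xz^2 + 60z^3    [combine like terms]

175xz + 405z - 283z^2 - 375xy - 675y + 789yz - 90x - 162 + 230xyz - 230yz^2 - 210xy^2 - 378y^2 + 210y^2z - 60xz^2 + 60z^3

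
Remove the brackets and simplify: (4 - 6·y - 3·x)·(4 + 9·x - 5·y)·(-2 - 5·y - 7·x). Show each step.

-32 + 8·y - 160·x + 266·x·y - 114·x² + 160·y² - 15·x·y² + 408·x²·y - 150·y³ + 189·x³

(4 - 6·y - 3·x)·(4 + 9·x - 5·y)·(-2 - 5·y - 7·x)
= (16 + 36·x - 20·y - 24·y - 54·x·y + 30·y² - 12·x - 27·x² + 15·x·y)·(-2 - 5·y - 7·x)    [distributive law]
= (16 + 24·x - 44·y - 39·x·y + 30·y² - 27·x²)·(-2 - 5·y - 7·x)    [combine like terms]
= -32 - 80·y - 112·x - 48·x - 120·x·y - 168·x² + 88·y + 220·y² + 308·x·y + 78·x·y + 195·x·y² + 273·x²·y - 60·y² - 150·y³ - 210·x·y² + 54·x² + 135·x²·y + 189·x³    [distributive law]
= -32 + 8·y - 160·x + 266·x·y - 114·x² + 160·y² - 15·x·y² + 408·x²·y - 150·y³ + 189·x³    [combine like terms]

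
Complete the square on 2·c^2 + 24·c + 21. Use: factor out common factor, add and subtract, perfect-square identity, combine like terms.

2(c + 6)^2 - 51

2·c^2 + 24·c + 21
= 2(c^2 + 12·c) + 21    [factor out 2 from the c-terms]
= 2(c^2 + 12·c + 36 - 36) + 21    [add and subtract 36 inside the bracket]
= 2(c + 6)^2 - 72 + 21    [perfect-square identity]
= 2(c + 6)^2 - 51    [combine constants]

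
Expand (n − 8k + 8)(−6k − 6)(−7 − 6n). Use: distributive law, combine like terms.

(n − 8k + 8)(−6k − 6)(−7 − 6n)
= (−6kn − 6n + 48k² + 48k − 48k − 48)(−7 − 6n)    [distributive law]
= (−6kn − 6n + 48k² − 48)(−7 − 6n)    [combine like terms]
= 42kn + 36kn² + 42n + 36n² − 336k² − 288k²n + 336 + 288n    [distributive law]
= 42kn + 36kn² + 330n + 36n² − 336k² − 288k²n + 336    [combine like terms]

42kn + 36kn² + 330n + 36n² − 336k² − 288k²n + 336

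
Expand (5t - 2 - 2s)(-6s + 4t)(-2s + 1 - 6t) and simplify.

4s²t - 94st + 188st² + 68t² - 120t³ - 12s² + 12s - 8t - 24s³

(5t - 2 - 2s)(-6s + 4t)(-2s + 1 - 6t)
= (-30st + 20t² + 12s - 8t + 12s² - 8st)(-2s + 1 - 6t)    [distributive law]
= (-38st + 20t² + 12s - 8t + 12s²)(-2s + 1 - 6t)    [combine like terms]
= 76s²t - 38st + 228st² - 40st² + 20t² - 120t³ - 24s² + 12s - 72st + 16st - 8t + 48t² - 24s³ + 12s² - 72s²t    [distributive law]
= 4s²t - 94st + 188st² + 68t² - 120t³ - 12s² + 12s - 8t - 24s³    [combine like terms]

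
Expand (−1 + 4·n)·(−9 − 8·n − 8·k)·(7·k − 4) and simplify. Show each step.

31·k − 36 − 68·k·n + 112·n + 56·k^2 − 224·k·n^2 + 128·n^2 − 224·k^2·n

(−1 + 4·n)·(−9 − 8·n − 8·k)·(7·k − 4)
= (9 + 8·n + 8·k − 36·n − 32·n^2 − 32·k·n)·(7·k − 4)    [distributive law]
= (9 − 28·n + 8·k − 32·n^2 − 32·k·n)·(7·k − 4)    [combine like terms]
= 63·k − 36 − 196·k·n + 112·n + 56·k^2 − 32·k − 224·k·n^2 + 128·n^2 − 224·k^2·n + 128·k·n    [distributive law]
= 31·k − 36 − 68·k·n + 112·n + 56·k^2 − 224·k·n^2 + 128·n^2 − 224·k^2·n    [combine like terms]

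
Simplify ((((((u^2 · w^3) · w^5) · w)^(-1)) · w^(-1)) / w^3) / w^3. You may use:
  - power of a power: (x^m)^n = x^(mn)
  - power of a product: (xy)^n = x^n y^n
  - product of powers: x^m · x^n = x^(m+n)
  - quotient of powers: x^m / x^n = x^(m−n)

((((((u^2 · w^3) · w^5) · w)^(-1)) · w^(-1)) / w^3) / w^3
= ((((((u^2 · w^3) · w^5)^(-1)) · (w^(-1))) · w^(-1)) / w^3) / w^3    [power of a product]
= ((((((u^2 · w^3)^(-1)) · ((w^5)^(-1))) · (w^(-1))) · w^(-1)) / w^3) / w^3    [power of a product]
= (((((((u^2)^(-1)) · ((w^3)^(-1))) · ((w^5)^(-1))) · (w^(-1))) · w^(-1)) / w^3) / w^3    [power of a product]
= (((((u^(-2) · ((w^3)^(-1))) · ((w^5)^(-1))) · (w^(-1))) · w^(-1)) / w^3) / w^3    [power of a power]
= (((((u^(-2) · w^(-3)) · ((w^5)^(-1))) · (w^(-1))) · w^(-1)) / w^3) / w^3    [power of a power]
= (((((u^(-2) · w^(-3)) · w^(-5)) · (w^(-1))) · w^(-1)) / w^3) / w^3    [power of a power]
= u^(-2)·w^(-16)    [quotient of powers; product of powers]

u^(-2)·w^(-16)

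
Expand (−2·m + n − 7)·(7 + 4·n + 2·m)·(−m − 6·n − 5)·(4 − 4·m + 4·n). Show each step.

(−2·m + n − 7)·(7 + 4·n + 2·m)·(−m − 6·n − 5)·(4 − 4·m + 4·n)
= (−14·m − 8·m·n − 4·m^2 + 7·n + 4·n^2 + 2·m·n − 49 − 28·n − 14·m)·(−m − 6·n − 5)·(4 − 4·m + 4·n)    [distributive law]
= (−28·m − 6·m·n − 4·m^2 − 21·n + 4·n^2 − 49)·(−m − 6·n − 5)·(4 − 4·m + 4·n)    [combine like terms]
= (28·m^2 + 168·m·n + 140·m + 6·m^2·n + 36·m·n^2 + 30·m·n + 4·m^3 + 24·m^2·n + 20·m^2 + 21·m·n + 126·n^2 + 105·n − 4·m·n^2 − 24·n^3 − 20·n^2 + 49·m + 294·n + 245)·(4 − 4·m + 4·n)    [distributive law]
= (48·m^2 + 219·m·n + 189·m + 30·m^2·n + 32·m·n^2 + 4·m^3 + 106·n^2 + 399·n − 24·n^3 + 245)·(4 − 4·m + 4·n)    [combine like terms]
= 192·m^2 − 192·m^3 + 192·m^2·n + 876·m·n − 876·m^2·n + 876·m·n^2 + 756·m − 756·m^2 + 756·m·n + 120·m^2·n − 120·m^3·n + 120·m^2·n^2 + 128·m·n^2 − 128·m^2·n^2 + 128·m·n^3 + 16·m^3 − 16·m^4 + 16·m^3·n + 424·n^2 − 424·m·n^2 + 424·n^3 + 1596·n − 1596·m·n + 1596·n^2 − 96·n^3 + 96·m·n^3 − 96·n^4 + 980 − 980·m + 980·n    [distributive law]
= −564·m^2 − 176·m^3 − 564·m^2·n + 36·m·n + 580·m·n^2 − 224·m − 104·m^3·n − 8·m^2·n^2 + 224·m·n^3 − 16·m^4 + 2020·n^2 + 328·n^3 + 2576·n − 96·n^4 + 980    [combine like terms]

−564·m^2 − 176·m^3 − 564·m^2·n + 36·m·n + 580·m·n^2 − 224·m − 104·m^3·n − 8·m^2·n^2 + 224·m·n^3 − 16·m^4 + 2020·n^2 + 328·n^3 + 2576·n − 96·n^4 + 980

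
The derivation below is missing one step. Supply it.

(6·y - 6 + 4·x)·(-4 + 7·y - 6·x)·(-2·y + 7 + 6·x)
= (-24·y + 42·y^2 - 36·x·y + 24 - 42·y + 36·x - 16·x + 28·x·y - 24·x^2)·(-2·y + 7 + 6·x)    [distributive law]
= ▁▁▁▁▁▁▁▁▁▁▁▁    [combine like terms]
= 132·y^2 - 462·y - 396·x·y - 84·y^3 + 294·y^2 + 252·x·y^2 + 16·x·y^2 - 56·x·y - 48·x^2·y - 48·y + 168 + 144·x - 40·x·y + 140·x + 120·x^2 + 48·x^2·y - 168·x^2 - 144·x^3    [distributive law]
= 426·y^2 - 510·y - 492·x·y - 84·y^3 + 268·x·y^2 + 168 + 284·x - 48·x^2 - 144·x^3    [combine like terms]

Applying combine like terms to the line above:

(-66·y + 42·y^2 - 8·x·y + 24 + 20·x - 24·x^2)·(-2·y + 7 + 6·x)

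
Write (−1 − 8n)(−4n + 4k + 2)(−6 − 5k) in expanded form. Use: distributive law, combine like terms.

(−1 − 8n)(−4n + 4k + 2)(−6 − 5k)
= (4n − 4k − 2 + 32n^2 − 32kn − 16n)(−6 − 5k)    [distributive law]
= (−12n − 4k − 2 + 32n^2 − 32kn)(−6 − 5k)    [combine like terms]
= 72n + 60kn + 24k + 20k^2 + 12 + 10k − 192n^2 − 160kn^2 + 192kn + 160k^2n    [distributive law]
= 72n + 252kn + 34k + 20k^2 + 12 − 192n^2 − 160kn^2 + 160k^2n    [combine like terms]

72n + 252kn + 34k + 20k^2 + 12 − 192n^2 − 160kn^2 + 160k^2n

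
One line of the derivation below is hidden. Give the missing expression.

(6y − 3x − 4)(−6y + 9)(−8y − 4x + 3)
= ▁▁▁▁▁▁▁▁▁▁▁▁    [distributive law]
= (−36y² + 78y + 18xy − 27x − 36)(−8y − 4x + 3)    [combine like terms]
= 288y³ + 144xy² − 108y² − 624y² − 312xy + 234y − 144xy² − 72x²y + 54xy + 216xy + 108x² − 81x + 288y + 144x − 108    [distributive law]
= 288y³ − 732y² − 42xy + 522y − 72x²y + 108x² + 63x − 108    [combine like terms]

After distributive law, the bracketed line is:

(−36y² + 54y + 18xy − 27x + 24y − 36)(−8y − 4x + 3)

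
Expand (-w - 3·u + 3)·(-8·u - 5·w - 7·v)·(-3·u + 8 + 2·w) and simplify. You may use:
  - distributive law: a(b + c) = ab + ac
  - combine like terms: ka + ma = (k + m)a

-21·u²·w + 181·u·w + 31·u·w² + 10·w² + 10·w³ + 21·u·v·w + 14·v·w + 14·v·w² - 72·u³ + 264·u² - 63·u²·v + 231·u·v - 192·u - 120·w - 168·v

(-w - 3·u + 3)·(-8·u - 5·w - 7·v)·(-3·u + 8 + 2·w)
= (8·u·w + 5·w² + 7·v·w + 24·u² + 15·u·w + 21·u·v - 24·u - 15·w - 21·v)·(-3·u + 8 + 2·w)    [distributive law]
= (23·u·w + 5·w² + 7·v·w + 24·u² + 21·u·v - 24·u - 15·w - 21·v)·(-3·u + 8 + 2·w)    [combine like terms]
= -69·u²·w + 184·u·w + 46·u·w² - 15·u·w² + 40·w² + 10·w³ - 21·u·v·w + 56·v·w + 14·v·w² - 72·u³ + 192·u² + 48·u²·w - 63·u²·v + 168·u·v + 42·u·v·w + 72·u² - 192·u - 48·u·w + 45·u·w - 120·w - 30·w² + 63·u·v - 168·v - 42·v·w    [distributive law]
= -21·u²·w + 181·u·w + 31·u·w² + 10·w² + 10·w³ + 21·u·v·w + 14·v·w + 14·v·w² - 72·u³ + 264·u² - 63·u²·v + 231·u·v - 192·u - 120·w - 168·v    [combine like terms]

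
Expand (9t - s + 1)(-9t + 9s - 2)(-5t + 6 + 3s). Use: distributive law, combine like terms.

405t³ - 351t² - 693st² + 404st + 315s²t - 152t - 21s² - 27s³ + 60s - 12

(9t - s + 1)(-9t + 9s - 2)(-5t + 6 + 3s)
= (-81t² + 81st - 18t + 9st - 9s² + 2s - 9t + 9s - 2)(-5t + 6 + 3s)    [distributive law]
= (-81t² + 90st - 27t - 9s² + 11s - 2)(-5t + 6 + 3s)    [combine like terms]
= 405t³ - 486t² - 243st² - 450st² + 540st + 270s²t + 135t² - 162t - 81st + 45s²t - 54s² - 27s³ - 55st + 66s + 33s² + 10t - 12 - 6s    [distributive law]
= 405t³ - 351t² - 693st² + 404st + 315s²t - 152t - 21s² - 27s³ + 60s - 12    [combine like terms]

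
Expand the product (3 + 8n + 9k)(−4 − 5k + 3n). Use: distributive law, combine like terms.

(3 + 8n + 9k)(−4 − 5k + 3n)
= −12 − 15k + 9n − 32n − 40kn + 24n^2 − 36k − 45k^2 + 27kn    [distributive law]
= −12 − 51k − 23n − 13kn + 24n^2 − 45k^2    [combine like terms]

−12 − 51k − 23n − 13kn + 24n^2 − 45k^2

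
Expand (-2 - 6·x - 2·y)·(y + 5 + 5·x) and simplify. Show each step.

-12·y - 10 - 40·x - 16·x·y - 30·x² - 2·y²

(-2 - 6·x - 2·y)·(y + 5 + 5·x)
= -2·y - 10 - 10·x - 6·x·y - 30·x - 30·x² - 2·y² - 10·y - 10·x·y    [distributive law]
= -12·y - 10 - 40·x - 16·x·y - 30·x² - 2·y²    [combine like terms]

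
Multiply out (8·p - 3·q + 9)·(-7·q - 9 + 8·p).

(8·p - 3·q + 9)·(-7·q - 9 + 8·p)
= -56·p·q - 72·p + 64·p^2 + 21·q^2 + 27·q - 24·p·q - 63·q - 81 + 72·p    [distributive law]
= -80·p·q + 64·p^2 + 21·q^2 - 36·q - 81    [combine like terms]

-80·p·q + 64·p^2 + 21·q^2 - 36·q - 81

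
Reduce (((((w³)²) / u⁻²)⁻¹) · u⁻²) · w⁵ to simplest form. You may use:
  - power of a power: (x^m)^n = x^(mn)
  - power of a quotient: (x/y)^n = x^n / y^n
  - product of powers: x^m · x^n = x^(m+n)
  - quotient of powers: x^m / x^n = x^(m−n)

(((((w³)²) / u⁻²)⁻¹) · u⁻²) · w⁵
= (((((w³)²)⁻¹) / ((u⁻²)⁻¹)) · u⁻²) · w⁵    [power of a quotient]
= ((((w³)⁻²) / ((u⁻²)⁻¹)) · u⁻²) · w⁵    [power of a power]
= ((w⁻⁶ / ((u⁻²)⁻¹)) · u⁻²) · w⁵    [power of a power]
= ((w⁻⁶ / u²) · u⁻²) · w⁵    [power of a power]
= u⁻⁴w⁻¹    [quotient of powers; product of powers]

u⁻⁴w⁻¹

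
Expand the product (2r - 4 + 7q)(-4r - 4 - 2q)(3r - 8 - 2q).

-24r^3 + 88r^2 - 80qr^2 - 16r + 180qr + 22q^2r - 128 + 128q + 152q^2 + 28q^3

(2r - 4 + 7q)(-4r - 4 - 2q)(3r - 8 - 2q)
= (-8r^2 - 8r - 4qr + 16r + 16 + 8q - 28qr - 28q - 14q^2)(3r - 8 - 2q)    [distributive law]
= (-8r^2 + 8r - 32qr + 16 - 20q - 14q^2)(3r - 8 - 2q)    [combine like terms]
= -24r^3 + 64r^2 + 16qr^2 + 24r^2 - 64r - 16qr - 96qr^2 + 256qr + 64q^2r + 48r - 128 - 32q - 60qr + 160q + 40q^2 - 42q^2r + 112q^2 + 28q^3    [distributive law]
= -24r^3 + 88r^2 - 80qr^2 - 16r + 180qr + 22q^2r - 128 + 128q + 152q^2 + 28q^3    [combine like terms]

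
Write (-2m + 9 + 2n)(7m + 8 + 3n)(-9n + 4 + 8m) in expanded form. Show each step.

(-2m + 9 + 2n)(7m + 8 + 3n)(-9n + 4 + 8m)
= (-14m^2 - 16m - 6mn + 63m + 72 + 27n + 14mn + 16n + 6n^2)(-9n + 4 + 8m)    [distributive law]
= (-14m^2 + 47m + 8mn + 72 + 43n + 6n^2)(-9n + 4 + 8m)    [combine like terms]
= 126m^2n - 56m^2 - 112m^3 - 423mn + 188m + 376m^2 - 72mn^2 + 32mn + 64m^2n - 648n + 288 + 576m - 387n^2 + 172n + 344mn - 54n^3 + 24n^2 + 48mn^2    [distributive law]
= 190m^2n + 320m^2 - 112m^3 - 47mn + 764m - 24mn^2 - 476n + 288 - 363n^2 - 54n^3    [combine like terms]

190m^2n + 320m^2 - 112m^3 - 47mn + 764m - 24mn^2 - 476n + 288 - 363n^2 - 54n^3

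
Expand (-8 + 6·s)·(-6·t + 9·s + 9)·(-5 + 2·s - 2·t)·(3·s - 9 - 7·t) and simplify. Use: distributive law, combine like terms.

-2718·s·t - 1656·t + 1536·t^2 + 4698·s^2·t - 3120·s·t^2 + 672·t^3 + 2592·s^2 + 1566·s - 1890·s^3 - 3240 - 1296·s^3·t + 1476·s^2·t^2 - 504·s·t^3 + 324·s^4

(-8 + 6·s)·(-6·t + 9·s + 9)·(-5 + 2·s - 2·t)·(3·s - 9 - 7·t)
= (48·t - 72·s - 72 - 36·s·t + 54·s^2 + 54·s)·(-5 + 2·s - 2·t)·(3·s - 9 - 7·t)    [distributive law]
= (48·t - 18·s - 72 - 36·s·t + 54·s^2)·(-5 + 2·s - 2·t)·(3·s - 9 - 7·t)    [combine like terms]
= (-240·t + 96·s·t - 96·t^2 + 90·s - 36·s^2 + 36·s·t + 360 - 144·s + 144·t + 180·s·t - 72·s^2·t + 72·s·t^2 - 270·s^2 + 108·s^3 - 108·s^2·t)·(3·s - 9 - 7·t)    [distributive law]
= (-96·t + 312·s·t - 96·t^2 - 54·s - 306·s^2 + 360 - 180·s^2·t + 72·s·t^2 + 108·s^3)·(3·s - 9 - 7·t)    [combine like terms]
= -288·s·t + 864·t + 672·t^2 + 936·s^2·t - 2808·s·t - 2184·s·t^2 - 288·s·t^2 + 864·t^2 + 672·t^3 - 162·s^2 + 486·s + 378·s·t - 918·s^3 + 2754·s^2 + 2142·s^2·t + 1080·s - 3240 - 2520·t - 540·s^3·t + 1620·s^2·t + 1260·s^2·t^2 + 216·s^2·t^2 - 648·s·t^2 - 504·s·t^3 + 324·s^4 - 972·s^3 - 756·s^3·t    [distributive law]
= -2718·s·t - 1656·t + 1536·t^2 + 4698·s^2·t - 3120·s·t^2 + 672·t^3 + 2592·s^2 + 1566·s - 1890·s^3 - 3240 - 1296·s^3·t + 1476·s^2·t^2 - 504·s·t^3 + 324·s^4    [combine like terms]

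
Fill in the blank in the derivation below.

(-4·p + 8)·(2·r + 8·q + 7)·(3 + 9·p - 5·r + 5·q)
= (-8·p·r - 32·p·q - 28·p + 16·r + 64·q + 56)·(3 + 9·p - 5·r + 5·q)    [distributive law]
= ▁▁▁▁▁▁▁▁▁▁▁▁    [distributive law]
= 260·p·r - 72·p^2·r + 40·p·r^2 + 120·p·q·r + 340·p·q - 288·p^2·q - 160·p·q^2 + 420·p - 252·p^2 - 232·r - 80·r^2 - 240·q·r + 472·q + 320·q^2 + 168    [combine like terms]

After distributive law, the bracketed line is:

-24·p·r - 72·p^2·r + 40·p·r^2 - 40·p·q·r - 96·p·q - 288·p^2·q + 160·p·q·r - 160·p·q^2 - 84·p - 252·p^2 + 140·p·r - 140·p·q + 48·r + 144·p·r - 80·r^2 + 80·q·r + 192·q + 576·p·q - 320·q·r + 320·q^2 + 168 + 504·p - 280·r + 280·q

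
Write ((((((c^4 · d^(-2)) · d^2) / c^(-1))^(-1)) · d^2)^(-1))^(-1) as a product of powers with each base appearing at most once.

c^(-5)·d^2

((((((c^4 · d^(-2)) · d^2) / c^(-1))^(-1)) · d^2)^(-1))^(-1)
= (((((c^4 · d^(-2)) · d^2) / c^(-1))^(-1)) · d^2)^1    [power of a power]
= (((((c^4 · d^(-2)) · d^2) / c^(-1))^(-1))^1) · ((d^2)^1)    [power of a product]
= ((((c^4 · d^(-2)) · d^2) / c^(-1))^(-1)) · ((d^2)^1)    [power of a power]
= ((((c^4 · d^(-2)) · d^2)^(-1)) / ((c^(-1))^(-1))) · ((d^2)^1)    [power of a quotient]
= ((((c^4 · d^(-2))^(-1)) · ((d^2)^(-1))) / ((c^(-1))^(-1))) · ((d^2)^1)    [power of a product]
= (((((c^4)^(-1)) · ((d^(-2))^(-1))) · ((d^2)^(-1))) / ((c^(-1))^(-1))) · ((d^2)^1)    [power of a product]
= (((c^(-4) · ((d^(-2))^(-1))) · ((d^2)^(-1))) / ((c^(-1))^(-1))) · ((d^2)^1)    [power of a power]
= (((c^(-4) · d^2) · ((d^2)^(-1))) / ((c^(-1))^(-1))) · ((d^2)^1)    [power of a power]
= (((c^(-4) · d^2) · d^(-2)) / ((c^(-1))^(-1))) · ((d^2)^1)    [power of a power]
= (((c^(-4) · d^2) · d^(-2)) / c) · ((d^2)^1)    [power of a power]
= (((c^(-4) · d^2) · d^(-2)) / c) · d^2    [power of a power]
= c^(-5)·d^2    [quotient of powers; product of powers]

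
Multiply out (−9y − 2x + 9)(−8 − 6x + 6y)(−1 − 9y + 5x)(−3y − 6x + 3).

−4806y^2 + 624xy + 1350y + 4698y^3 + 1746xy^2 − 4668x^2y − 972xy^3 + 3582x^2y^2 − 792x^3y − 1458y^4 + 1326x^2 − 1398x + 1392x^3 − 360x^4 + 216

(−9y − 2x + 9)(−8 − 6x + 6y)(−1 − 9y + 5x)(−3y − 6x + 3)
= (72y + 54xy − 54y^2 + 16x + 12x^2 − 12xy − 72 − 54x + 54y)(−1 − 9y + 5x)(−3y − 6x + 3)    [distributive law]
= (126y + 42xy − 54y^2 − 38x + 12x^2 − 72)(−1 − 9y + 5x)(−3y − 6x + 3)    [combine like terms]
= (−126y − 1134y^2 + 630xy − 42xy − 378xy^2 + 210x^2y + 54y^2 + 486y^3 − 270xy^2 + 38x + 342xy − 190x^2 − 12x^2 − 108x^2y + 60x^3 + 72 + 648y − 360x)(−3y − 6x + 3)    [distributive law]
= (522y − 1080y^2 + 930xy − 648xy^2 + 102x^2y + 486y^3 − 322x − 202x^2 + 60x^3 + 72)(−3y − 6x + 3)    [combine like terms]
= −1566y^2 − 3132xy + 1566y + 3240y^3 + 6480xy^2 − 3240y^2 − 2790xy^2 − 5580x^2y + 2790xy + 1944xy^3 + 3888x^2y^2 − 1944xy^2 − 306x^2y^2 − 612x^3y + 306x^2y − 1458y^4 − 2916xy^3 + 1458y^3 + 966xy + 1932x^2 − 966x + 606x^2y + 1212x^3 − 606x^2 − 180x^3y − 360x^4 + 180x^3 − 216y − 432x + 216    [distributive law]
= −4806y^2 + 624xy + 1350y + 4698y^3 + 1746xy^2 − 4668x^2y − 972xy^3 + 3582x^2y^2 − 792x^3y − 1458y^4 + 1326x^2 − 1398x + 1392x^3 − 360x^4 + 216    [combine like terms]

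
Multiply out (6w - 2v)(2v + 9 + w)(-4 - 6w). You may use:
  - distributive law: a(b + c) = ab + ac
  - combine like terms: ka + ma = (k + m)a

68vw - 60vw² - 216w - 348w² - 36w³ + 16v² + 24v²w + 72v

(6w - 2v)(2v + 9 + w)(-4 - 6w)
= (12vw + 54w + 6w² - 4v² - 18v - 2vw)(-4 - 6w)    [distributive law]
= (10vw + 54w + 6w² - 4v² - 18v)(-4 - 6w)    [combine like terms]
= -40vw - 60vw² - 216w - 324w² - 24w² - 36w³ + 16v² + 24v²w + 72v + 108vw    [distributive law]
= 68vw - 60vw² - 216w - 348w² - 36w³ + 16v² + 24v²w + 72v    [combine like terms]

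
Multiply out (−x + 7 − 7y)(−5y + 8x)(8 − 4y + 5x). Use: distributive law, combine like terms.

(−x + 7 − 7y)(−5y + 8x)(8 − 4y + 5x)
= (5xy − 8x^2 − 35y + 56x + 35y^2 − 56xy)(8 − 4y + 5x)    [distributive law]
= (−51xy − 8x^2 − 35y + 56x + 35y^2)(8 − 4y + 5x)    [combine like terms]
= −408xy + 204xy^2 − 255x^2y − 64x^2 + 32x^2y − 40x^3 − 280y + 140y^2 − 175xy + 448x − 224xy + 280x^2 + 280y^2 − 140y^3 + 175xy^2    [distributive law]
= −807xy + 379xy^2 − 223x^2y + 216x^2 − 40x^3 − 280y + 420y^2 + 448x − 140y^3    [combine like terms]

−807xy + 379xy^2 − 223x^2y + 216x^2 − 40x^3 − 280y + 420y^2 + 448x − 140y^3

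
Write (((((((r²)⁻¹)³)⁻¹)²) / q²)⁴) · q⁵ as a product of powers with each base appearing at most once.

q⁻³r⁴⁸

(((((((r²)⁻¹)³)⁻¹)²) / q²)⁴) · q⁵
= (((((((r²)⁻¹)³)⁻¹)²)⁴) / ((q²)⁴)) · q⁵    [power of a quotient]
= ((((((r²)⁻¹)³)⁻¹)⁸) / ((q²)⁴)) · q⁵    [power of a power]
= (((((r²)⁻¹)³)⁻⁸) / ((q²)⁴)) · q⁵    [power of a power]
= ((((r²)⁻¹)⁻²⁴) / ((q²)⁴)) · q⁵    [power of a power]
= (((r²)²⁴) / ((q²)⁴)) · q⁵    [power of a power]
= (r⁴⁸ / ((q²)⁴)) · q⁵    [power of a power]
= (r⁴⁸ / q⁸) · q⁵    [power of a power]
= q⁻³r⁴⁸    [quotient of powers]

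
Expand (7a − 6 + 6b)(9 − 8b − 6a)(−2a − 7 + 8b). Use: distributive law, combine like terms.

96a^2 − 585a + 1232ab − 152a^2b − 640ab^2 + 84a^3 + 378 − 1146b + 1152b^2 − 384b^3

(7a − 6 + 6b)(9 − 8b − 6a)(−2a − 7 + 8b)
= (63a − 56ab − 42a^2 − 54 + 48b + 36a + 54b − 48b^2 − 36ab)(−2a − 7 + 8b)    [distributive law]
= (99a − 92ab − 42a^2 − 54 + 102b − 48b^2)(−2a − 7 + 8b)    [combine like terms]
= −198a^2 − 693a + 792ab + 184a^2b + 644ab − 736ab^2 + 84a^3 + 294a^2 − 336a^2b + 108a + 378 − 432b − 204ab − 714b + 816b^2 + 96ab^2 + 336b^2 − 384b^3    [distributive law]
= 96a^2 − 585a + 1232ab − 152a^2b − 640ab^2 + 84a^3 + 378 − 1146b + 1152b^2 − 384b^3    [combine like terms]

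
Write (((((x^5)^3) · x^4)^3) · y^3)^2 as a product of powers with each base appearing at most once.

x^114y^6

(((((x^5)^3) · x^4)^3) · y^3)^2
= (((((x^5)^3) · x^4)^3)^2) · ((y^3)^2)    [power of a product]
= ((((x^5)^3) · x^4)^6) · ((y^3)^2)    [power of a power]
= ((((x^5)^3)^6) · ((x^4)^6)) · ((y^3)^2)    [power of a product]
= (((x^5)^18) · ((x^4)^6)) · ((y^3)^2)    [power of a power]
= (x^90 · ((x^4)^6)) · ((y^3)^2)    [power of a power]
= (x^90 · x^24) · ((y^3)^2)    [power of a power]
= x^114 · ((y^3)^2)    [product of powers]
= x^114 · y^6    [power of a power]
= x^114y^6    [rearrange]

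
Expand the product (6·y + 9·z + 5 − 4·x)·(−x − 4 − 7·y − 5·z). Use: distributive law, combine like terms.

22·x·y − 59·y − 42·y² − 93·y·z + 11·x·z − 61·z − 45·z² + 11·x − 20 + 4·x²

(6·y + 9·z + 5 − 4·x)·(−x − 4 − 7·y − 5·z)
= −6·x·y − 24·y − 42·y² − 30·y·z − 9·x·z − 36·z − 63·y·z − 45·z² − 5·x − 20 − 35·y − 25·z + 4·x² + 16·x + 28·x·y + 20·x·z    [distributive law]
= 22·x·y − 59·y − 42·y² − 93·y·z + 11·x·z − 61·z − 45·z² + 11·x − 20 + 4·x²    [combine like terms]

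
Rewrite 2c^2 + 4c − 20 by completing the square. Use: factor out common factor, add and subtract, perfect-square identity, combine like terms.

2c^2 + 4c − 20
= 2(c^2 + 2c) − 20    [factor out 2 from the c-terms]
= 2(c^2 + 2c + 1 − 1) − 20    [add and subtract 1 inside the bracket]
= 2(c + 1)^2 − 2 − 20    [perfect-square identity]
= 2(c + 1)^2 − 22    [combine constants]

2(c + 1)^2 − 22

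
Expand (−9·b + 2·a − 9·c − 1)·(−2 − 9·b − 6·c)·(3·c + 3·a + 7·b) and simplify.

(−9·b + 2·a − 9·c − 1)·(−2 − 9·b − 6·c)·(3·c + 3·a + 7·b)
= (18·b + 81·b^2 + 54·b·c − 4·a − 18·a·b − 12·a·c + 18·c + 81·b·c + 54·c^2 + 2 + 9·b + 6·c)·(3·c + 3·a + 7·b)    [distributive law]
= (27·b + 81·b^2 + 135·b·c − 4·a − 18·a·b − 12·a·c + 24·c + 54·c^2 + 2)·(3·c + 3·a + 7·b)    [combine like terms]
= 81·b·c + 81·a·b + 189·b^2 + 243·b^2·c + 243·a·b^2 + 567·b^3 + 405·b·c^2 + 405·a·b·c + 945·b^2·c − 12·a·c − 12·a^2 − 28·a·b − 54·a·b·c − 54·a^2·b − 126·a·b^2 − 36·a·c^2 − 36·a^2·c − 84·a·b·c + 72·c^2 + 72·a·c + 168·b·c + 162·c^3 + 162·a·c^2 + 378·b·c^2 + 6·c + 6·a + 14·b    [distributive law]
= 249·b·c + 53·a·b + 189·b^2 + 1188·b^2·c + 117·a·b^2 + 567·b^3 + 783·b·c^2 + 267·a·b·c + 60·a·c − 12·a^2 − 54·a^2·b + 126·a·c^2 − 36·a^2·c + 72·c^2 + 162·c^3 + 6·c + 6·a + 14·b    [combine like terms]

249·b·c + 53·a·b + 189·b^2 + 1188·b^2·c + 117·a·b^2 + 567·b^3 + 783·b·c^2 + 267·a·b·c + 60·a·c − 12·a^2 − 54·a^2·b + 126·a·c^2 − 36·a^2·c + 72·c^2 + 162·c^3 + 6·c + 6·a + 14·b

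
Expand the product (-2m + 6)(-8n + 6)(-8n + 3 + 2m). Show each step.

-128mn^2 + 48mn + 32m^2n + 36m - 24m^2 + 384n^2 - 432n + 108

(-2m + 6)(-8n + 6)(-8n + 3 + 2m)
= (16mn - 12m - 48n + 36)(-8n + 3 + 2m)    [distributive law]
= -128mn^2 + 48mn + 32m^2n + 96mn - 36m - 24m^2 + 384n^2 - 144n - 96mn - 288n + 108 + 72m    [distributive law]
= -128mn^2 + 48mn + 32m^2n + 36m - 24m^2 + 384n^2 - 432n + 108    [combine like terms]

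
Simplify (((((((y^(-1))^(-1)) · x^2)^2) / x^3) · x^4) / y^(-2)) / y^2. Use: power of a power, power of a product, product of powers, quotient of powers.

(((((((y^(-1))^(-1)) · x^2)^2) / x^3) · x^4) / y^(-2)) / y^2
= (((((((y^(-1))^(-1))^2) · ((x^2)^2)) / x^3) · x^4) / y^(-2)) / y^2    [power of a product]
= ((((((y^(-1))^(-2)) · ((x^2)^2)) / x^3) · x^4) / y^(-2)) / y^2    [power of a power]
= ((((y^2 · ((x^2)^2)) / x^3) · x^4) / y^(-2)) / y^2    [power of a power]
= ((((y^2 · x^4) / x^3) · x^4) / y^(-2)) / y^2    [power of a power]
= x^5y^2    [quotient of powers; product of powers]

x^5y^2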